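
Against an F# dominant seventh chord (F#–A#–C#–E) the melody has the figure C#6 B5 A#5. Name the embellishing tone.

B5 is a passing tone.

The harmony at that moment is F# dominant seventh chord (F#, A#, C#, E); B5 is not a chord tone.
It is approached by step down from C#6 and left by step down to A#5.
Step in, step out in the same direction — a passing tone.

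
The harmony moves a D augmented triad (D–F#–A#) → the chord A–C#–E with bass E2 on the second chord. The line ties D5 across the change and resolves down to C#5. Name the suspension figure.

At the second chord the bass is E2. The suspended D5 lies a seventh above the bass; after resolving down by step to C#5, the interval above the bass becomes a sixth.
Suspension figures are named by those two intervals: 7–6.

7–6 suspension.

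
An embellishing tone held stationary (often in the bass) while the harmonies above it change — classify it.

Pedal tone.

Approach: none. Departure: none — a single pitch is sustained while the chords change around it, passing through harmonies that do not contain it.
No melodic motion at all; the dissonance is created entirely by the moving harmonies against the stationary note — a pedal tone (pedal point).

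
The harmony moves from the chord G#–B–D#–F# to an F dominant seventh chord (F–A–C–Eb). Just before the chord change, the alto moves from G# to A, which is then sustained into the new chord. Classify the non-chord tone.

The harmony at that moment is G# minor seventh chord (G#, B, D#, F#); A is not a chord tone.
It is approached by step up from G# and then sustained as the same pitch into the next harmony.
Arriving early and becoming a chord tone when the harmony changes — an anticipation.

A is an anticipation.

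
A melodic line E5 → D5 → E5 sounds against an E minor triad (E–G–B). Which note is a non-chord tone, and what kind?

The harmony at that moment is E minor triad (E, G, B); D5 is not a chord tone.
It is approached by step down from E5 and left by step up to E5.
Step away and step back to the same note — a neighbor tone (lower neighbor).

D5 is a neighbor tone.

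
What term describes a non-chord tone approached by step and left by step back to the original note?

Approach: by step. Departure: by step in the opposite direction, back to the starting pitch.
Stepwise on both sides but reversing to return to the same chord tone — a neighbor tone. (Had it continued onward in the same direction it would be a passing tone instead.)

Neighbor tone.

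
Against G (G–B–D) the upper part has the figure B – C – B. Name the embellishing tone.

The harmony at that moment is G major triad (G, B, D); C is not a chord tone.
It is approached by step up from B and left by step down to B.
Step away and step back to the same note — a neighbor tone (upper neighbor).

C is a neighbor tone.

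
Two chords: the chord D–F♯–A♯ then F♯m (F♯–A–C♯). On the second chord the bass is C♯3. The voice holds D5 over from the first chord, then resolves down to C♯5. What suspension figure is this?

9–8 suspension.

At the second chord the bass is C♯3. The suspended D5 lies a ninth above the bass; after resolving down by step to C♯5, the interval above the bass becomes an octave.
Suspension figures are named by those two intervals: 9–8.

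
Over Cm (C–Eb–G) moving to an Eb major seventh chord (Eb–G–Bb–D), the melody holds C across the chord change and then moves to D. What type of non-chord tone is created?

The harmony at that moment is Eb major seventh chord (Eb, G, Bb, D); C is not a chord tone.
It is held over (the same pitch as the preceding C) and left by step up to D.
Held over from the previous chord and resolving up by step — a retardation.

C is a retardation.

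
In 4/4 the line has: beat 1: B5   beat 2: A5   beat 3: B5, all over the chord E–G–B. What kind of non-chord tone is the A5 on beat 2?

Lower neighbor tone.

The harmony at that moment is E minor triad (E, G, B); A5 is not a chord tone.
It is approached by step down from B5 and left by step up to B5.
Step away and step back to the same note — a neighbor tone (lower neighbor).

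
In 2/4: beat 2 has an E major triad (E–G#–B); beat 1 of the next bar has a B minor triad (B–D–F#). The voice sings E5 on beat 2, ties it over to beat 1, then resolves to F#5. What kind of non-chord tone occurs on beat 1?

The harmony at that moment is B minor triad (B, D, F#); E5 is not a chord tone.
It is held over (the same pitch as the preceding E5) and left by step up to F#5.
Held over from the previous chord and resolving up by step — a retardation.

Retardation.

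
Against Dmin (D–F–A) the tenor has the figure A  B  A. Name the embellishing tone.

B is a neighbor tone.

The harmony at that moment is D minor triad (D, F, A); B is not a chord tone.
It is approached by step up from A and left by step down to A.
Step away and step back to the same note — a neighbor tone (upper neighbor).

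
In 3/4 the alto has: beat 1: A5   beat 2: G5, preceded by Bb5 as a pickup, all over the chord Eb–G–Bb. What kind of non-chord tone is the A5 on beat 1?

The harmony at that moment is Eb major triad (Eb, G, Bb); A5 is not a chord tone.
It is approached by step down from Bb5 and left by step down to G5.
Step in, step out in the same direction — a passing tone.

Passing tone.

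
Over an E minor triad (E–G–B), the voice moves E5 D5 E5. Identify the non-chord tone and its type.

D5 is a neighbor tone.

The harmony at that moment is E minor triad (E, G, B); D5 is not a chord tone.
It is approached by step down from E5 and left by step up to E5.
Step away and step back to the same note — a neighbor tone (lower neighbor).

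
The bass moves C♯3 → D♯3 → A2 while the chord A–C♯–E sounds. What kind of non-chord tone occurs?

D♯3 is an escape tone.

The harmony at that moment is A major triad (A, C♯, E); D♯3 is not a chord tone.
It is approached by step up from C♯3 and left by leap down to A2.
Step in, leap out — an escape tone.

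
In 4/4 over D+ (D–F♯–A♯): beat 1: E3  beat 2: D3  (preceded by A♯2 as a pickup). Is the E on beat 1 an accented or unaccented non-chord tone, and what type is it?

The harmony at that moment is D augmented triad (D, F♯, A♯); E3 is not a chord tone.
It is approached by leap up from A♯2 and left by step down to D3.
Leap in, step out — an appoggiatura.
It falls on the downbeat, so it is accented.

Accented appoggiatura.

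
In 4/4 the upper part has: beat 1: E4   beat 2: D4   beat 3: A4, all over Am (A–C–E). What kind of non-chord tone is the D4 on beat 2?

The harmony at that moment is A minor triad (A, C, E); D4 is not a chord tone.
It is approached by step down from E4 and left by leap up to A4.
Step in, leap out, on a weak beat — an escape tone.

Escape tone.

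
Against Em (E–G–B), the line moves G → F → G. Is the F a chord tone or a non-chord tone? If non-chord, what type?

Non-chord tone — a neighbor tone.

The harmony at that moment is E minor triad (E, G, B); F is not a chord tone.
It is approached by step down from G and left by step up to G.
Step away and step back to the same note — a neighbor tone (lower neighbor).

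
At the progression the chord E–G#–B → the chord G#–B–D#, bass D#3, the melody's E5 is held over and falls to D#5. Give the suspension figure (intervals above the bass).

At the second chord the bass is D#3. The suspended E5 lies a ninth above the bass; after resolving down by step to D#5, the interval above the bass becomes an octave.
Suspension figures are named by those two intervals: 9–8.

9–8 suspension.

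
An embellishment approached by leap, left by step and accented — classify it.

Approach: by leap. Departure: by step. Metric position: strong.
Leap in, step out, in a metrically strong position — an appoggiatura. (It is the mirror image of the escape tone, which steps in and leaps out from a weak position.)

Appoggiatura.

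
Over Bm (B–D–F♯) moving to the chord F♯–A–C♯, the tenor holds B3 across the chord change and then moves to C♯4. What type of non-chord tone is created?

B3 is a retardation.

The harmony at that moment is F♯ minor triad (F♯, A, C♯); B3 is not a chord tone.
It is held over (the same pitch as the preceding B3) and left by step up to C♯4.
Held over from the previous chord and resolving up by step — a retardation.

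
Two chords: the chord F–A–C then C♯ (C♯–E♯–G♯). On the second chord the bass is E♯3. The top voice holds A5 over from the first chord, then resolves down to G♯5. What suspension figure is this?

4–3 suspension.

At the second chord the bass is E♯3. The suspended A5 lies a fourth above the bass; after resolving down by step to G♯5, the interval above the bass becomes a third.
Suspension figures are named by those two intervals: 4–3.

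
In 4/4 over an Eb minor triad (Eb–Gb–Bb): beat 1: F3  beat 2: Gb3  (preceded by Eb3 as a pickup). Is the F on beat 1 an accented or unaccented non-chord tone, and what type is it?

The harmony at that moment is Eb minor triad (Eb, Gb, Bb); F3 is not a chord tone.
It is approached by step up from Eb3 and left by step up to Gb3.
Step in, step out in the same direction — a passing tone.
It falls on the downbeat, so it is accented.

Accented passing tone.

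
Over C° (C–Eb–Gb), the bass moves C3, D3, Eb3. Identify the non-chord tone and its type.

The harmony at that moment is C diminished triad (C, Eb, Gb); D3 is not a chord tone.
It is approached by step up from C3 and left by step up to Eb3.
Step in, step out in the same direction — a passing tone.

D3 is a passing tone.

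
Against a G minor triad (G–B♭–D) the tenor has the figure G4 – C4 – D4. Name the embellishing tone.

C4 is an appoggiatura.

The harmony at that moment is G minor triad (G, B♭, D); C4 is not a chord tone.
It is approached by leap down from G4 and left by step up to D4.
Leap in, step out — an appoggiatura.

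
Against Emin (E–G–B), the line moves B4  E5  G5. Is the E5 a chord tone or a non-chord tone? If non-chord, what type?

E minor triad contains E, G, B; E is the root, so it is a chord tone.

Chord tone (the root of E minor triad).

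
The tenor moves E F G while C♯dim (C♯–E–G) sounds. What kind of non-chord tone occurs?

F is a passing tone.

The harmony at that moment is C♯ diminished triad (C♯, E, G); F is not a chord tone.
It is approached by step up from E and left by step up to G.
Step in, step out in the same direction — a passing tone.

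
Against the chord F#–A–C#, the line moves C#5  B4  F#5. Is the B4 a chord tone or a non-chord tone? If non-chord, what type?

Non-chord tone — an escape tone.

The harmony at that moment is F# minor triad (F#, A, C#); B4 is not a chord tone.
It is approached by step down from C#5 and left by leap up to F#5.
Step in, leap out — an escape tone.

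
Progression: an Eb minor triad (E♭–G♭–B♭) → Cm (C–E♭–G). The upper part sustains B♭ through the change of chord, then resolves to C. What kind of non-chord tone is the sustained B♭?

B♭ is a retardation.

The harmony at that moment is C minor triad (C, E♭, G); B♭ is not a chord tone.
It is held over (the same pitch as the preceding B♭) and left by step up to C.
Held over from the previous chord and resolving up by step — a retardation.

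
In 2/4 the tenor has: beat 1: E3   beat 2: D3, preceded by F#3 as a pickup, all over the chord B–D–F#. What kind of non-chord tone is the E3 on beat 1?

Passing tone.

The harmony at that moment is B minor triad (B, D, F#); E3 is not a chord tone.
It is approached by step down from F#3 and left by step down to D3.
Step in, step out in the same direction — a passing tone.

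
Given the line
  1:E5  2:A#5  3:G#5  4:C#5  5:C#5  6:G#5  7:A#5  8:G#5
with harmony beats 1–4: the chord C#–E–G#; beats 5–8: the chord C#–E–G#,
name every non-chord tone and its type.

A#5 (beat 2) — appoggiatura; A#5 (beat 7) — neighbor tone.

The harmony at that moment is C# minor triad (C#, E, G#); A#5 is not a chord tone.
It is approached by leap up from E5 and left by step down to G#5.
Leap in, step out — an appoggiatura.
The harmony at that moment is C# minor triad (C#, E, G#); A#5 is not a chord tone.
It is approached by step up from G#5 and left by step down to G#5.
Step away and step back to the same note — a neighbor tone (upper neighbor).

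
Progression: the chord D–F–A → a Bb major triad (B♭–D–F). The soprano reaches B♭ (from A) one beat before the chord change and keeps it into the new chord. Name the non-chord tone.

B♭ is an anticipation.

The harmony at that moment is D minor triad (D, F, A); B♭ is not a chord tone.
It is approached by step up from A and then sustained as the same pitch into the next harmony.
Arriving early and becoming a chord tone when the harmony changes — an anticipation.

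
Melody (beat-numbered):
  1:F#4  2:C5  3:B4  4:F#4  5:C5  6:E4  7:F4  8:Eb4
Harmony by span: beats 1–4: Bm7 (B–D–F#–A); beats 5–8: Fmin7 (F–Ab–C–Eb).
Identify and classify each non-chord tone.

C5 (beat 2) — appoggiatura; E4 (beat 6) — appoggiatura.

The harmony at that moment is B minor seventh chord (B, D, F#, A); C5 is not a chord tone.
It is approached by leap up from F#4 and left by step down to B4.
Leap in, step out — an appoggiatura.
The harmony at that moment is F minor seventh chord (F, Ab, C, Eb); E4 is not a chord tone.
It is approached by leap down from C5 and left by step up to F4.
Leap in, step out — an appoggiatura.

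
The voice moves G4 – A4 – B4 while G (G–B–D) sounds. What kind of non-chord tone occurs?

A4 is a passing tone.

The harmony at that moment is G major triad (G, B, D); A4 is not a chord tone.
It is approached by step up from G4 and left by step up to B4.
Step in, step out in the same direction — a passing tone.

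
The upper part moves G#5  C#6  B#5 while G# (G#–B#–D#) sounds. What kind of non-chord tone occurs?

The harmony at that moment is G# major triad (G#, B#, D#); C#6 is not a chord tone.
It is approached by leap up from G#5 and left by step down to B#5.
Leap in, step out — an appoggiatura.

C#6 is an appoggiatura.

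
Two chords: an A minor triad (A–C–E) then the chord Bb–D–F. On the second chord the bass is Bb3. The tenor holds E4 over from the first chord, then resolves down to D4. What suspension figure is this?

At the second chord the bass is Bb3. The suspended E4 lies a fourth above the bass; after resolving down by step to D4, the interval above the bass becomes a third.
Suspension figures are named by those two intervals: 4–3.

4–3 suspension.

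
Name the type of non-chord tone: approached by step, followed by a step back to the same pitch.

Neighbor tone.

Approach: by step. Departure: by step in the opposite direction, back to the starting pitch.
Stepwise on both sides but reversing to return to the same chord tone — a neighbor tone. (Had it continued onward in the same direction it would be a passing tone instead.)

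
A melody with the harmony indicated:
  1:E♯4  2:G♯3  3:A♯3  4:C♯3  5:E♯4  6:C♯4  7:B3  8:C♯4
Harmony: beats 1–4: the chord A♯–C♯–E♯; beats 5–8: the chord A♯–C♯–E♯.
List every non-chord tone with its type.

The harmony at that moment is A♯ minor triad (A♯, C♯, E♯); G♯3 is not a chord tone.
It is approached by leap down from E♯4 and left by step up to A♯3.
Leap in, step out — an appoggiatura.
The harmony at that moment is A♯ minor triad (A♯, C♯, E♯); B3 is not a chord tone.
It is approached by step down from C♯4 and left by step up to C♯4.
Step away and step back to the same note — a neighbor tone (lower neighbor).

G♯3 (beat 2) — appoggiatura; B3 (beat 7) — neighbor tone.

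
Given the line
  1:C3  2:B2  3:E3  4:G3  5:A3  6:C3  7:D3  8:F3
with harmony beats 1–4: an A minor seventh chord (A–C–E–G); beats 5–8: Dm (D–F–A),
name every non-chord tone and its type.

B2 (beat 2) — escape tone; C3 (beat 6) — appoggiatura.

The harmony at that moment is A minor seventh chord (A, C, E, G); B2 is not a chord tone.
It is approached by step down from C3 and left by leap up to E3.
Step in, leap out — an escape tone.
The harmony at that moment is D minor triad (D, F, A); C3 is not a chord tone.
It is approached by leap down from A3 and left by step up to D3.
Leap in, step out — an appoggiatura.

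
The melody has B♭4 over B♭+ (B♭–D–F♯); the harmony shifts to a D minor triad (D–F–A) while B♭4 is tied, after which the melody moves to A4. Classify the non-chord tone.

The harmony at that moment is D minor triad (D, F, A); B♭4 is not a chord tone.
It is held over (the same pitch as the preceding B♭4) and left by step down to A4.
Held over from the previous chord and resolving down by step — a suspension.

B♭4 is a suspension.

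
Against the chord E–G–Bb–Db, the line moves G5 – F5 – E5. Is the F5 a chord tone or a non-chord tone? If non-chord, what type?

The harmony at that moment is E diminished seventh chord (E, G, Bb, Db); F5 is not a chord tone.
It is approached by step down from G5 and left by step down to E5.
Step in, step out in the same direction — a passing tone.

Non-chord tone — a passing tone.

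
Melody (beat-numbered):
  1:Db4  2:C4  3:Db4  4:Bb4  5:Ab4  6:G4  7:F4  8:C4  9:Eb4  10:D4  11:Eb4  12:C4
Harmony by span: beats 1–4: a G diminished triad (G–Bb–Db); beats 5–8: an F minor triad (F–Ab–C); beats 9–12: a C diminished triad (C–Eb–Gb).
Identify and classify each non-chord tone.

The harmony at that moment is G diminished triad (G, Bb, Db); C4 is not a chord tone.
It is approached by step down from Db4 and left by step up to Db4.
Step away and step back to the same note — a neighbor tone (lower neighbor).
The harmony at that moment is F minor triad (F, Ab, C); G4 is not a chord tone.
It is approached by step down from Ab4 and left by step down to F4.
Step in, step out in the same direction — a passing tone.
The harmony at that moment is C diminished triad (C, Eb, Gb); D4 is not a chord tone.
It is approached by step down from Eb4 and left by step up to Eb4.
Step away and step back to the same note — a neighbor tone (lower neighbor).

C4 (beat 2) — neighbor tone; G4 (beat 6) — passing tone; D4 (beat 10) — neighbor tone.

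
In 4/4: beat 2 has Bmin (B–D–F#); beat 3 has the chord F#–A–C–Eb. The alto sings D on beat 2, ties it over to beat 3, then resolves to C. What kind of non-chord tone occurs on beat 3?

The harmony at that moment is F# diminished seventh chord (F#, A, C, Eb); D is not a chord tone.
It is held over (the same pitch as the preceding D) and left by step down to C.
Held over from the previous chord and resolving down by step — a suspension.

Suspension.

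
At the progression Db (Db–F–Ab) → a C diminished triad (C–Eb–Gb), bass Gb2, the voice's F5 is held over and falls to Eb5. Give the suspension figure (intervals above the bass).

At the second chord the bass is Gb2. The suspended F5 lies a seventh above the bass; after resolving down by step to Eb5, the interval above the bass becomes a sixth.
Suspension figures are named by those two intervals: 7–6.

7–6 suspension.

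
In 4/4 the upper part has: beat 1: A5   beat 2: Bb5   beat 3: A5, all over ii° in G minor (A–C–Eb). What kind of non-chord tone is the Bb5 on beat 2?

Upper neighbor tone.

The harmony at that moment is A diminished triad (A, C, Eb); Bb5 is not a chord tone.
It is approached by step up from A5 and left by step down to A5.
Step away and step back to the same note — a neighbor tone (upper neighbor).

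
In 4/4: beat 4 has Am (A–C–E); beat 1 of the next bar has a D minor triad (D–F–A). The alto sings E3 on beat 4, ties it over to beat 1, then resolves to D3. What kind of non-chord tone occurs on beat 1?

The harmony at that moment is D minor triad (D, F, A); E3 is not a chord tone.
It is held over (the same pitch as the preceding E3) and left by step down to D3.
Held over from the previous chord and resolving down by step — a suspension.

Suspension.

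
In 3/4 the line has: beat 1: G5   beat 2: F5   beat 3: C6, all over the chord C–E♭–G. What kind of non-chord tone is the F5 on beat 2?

The harmony at that moment is C minor triad (C, E♭, G); F5 is not a chord tone.
It is approached by step down from G5 and left by leap up to C6.
Step in, leap out, on a weak beat — an escape tone.

Escape tone.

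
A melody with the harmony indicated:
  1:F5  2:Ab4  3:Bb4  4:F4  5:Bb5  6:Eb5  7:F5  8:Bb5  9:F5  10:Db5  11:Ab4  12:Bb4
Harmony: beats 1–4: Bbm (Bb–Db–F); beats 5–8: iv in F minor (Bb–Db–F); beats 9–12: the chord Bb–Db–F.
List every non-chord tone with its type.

Ab4 (beat 2) — appoggiatura; Eb5 (beat 6) — appoggiatura; Ab4 (beat 11) — appoggiatura.

The harmony at that moment is Bb minor triad (Bb, Db, F); Ab4 is not a chord tone.
It is approached by leap down from F5 and left by step up to Bb4.
Leap in, step out — an appoggiatura.
The harmony at that moment is Bb minor triad (Bb, Db, F); Eb5 is not a chord tone.
It is approached by leap down from Bb5 and left by step up to F5.
Leap in, step out — an appoggiatura.
The harmony at that moment is Bb minor triad (Bb, Db, F); Ab4 is not a chord tone.
It is approached by leap down from Db5 and left by step up to Bb4.
Leap in, step out — an appoggiatura.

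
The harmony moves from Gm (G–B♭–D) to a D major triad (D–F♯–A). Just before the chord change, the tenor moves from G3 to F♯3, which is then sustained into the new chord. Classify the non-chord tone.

The harmony at that moment is G minor triad (G, B♭, D); F♯3 is not a chord tone.
It is approached by step down from G3 and then sustained as the same pitch into the next harmony.
Arriving early and becoming a chord tone when the harmony changes — an anticipation.

F♯3 is an anticipation.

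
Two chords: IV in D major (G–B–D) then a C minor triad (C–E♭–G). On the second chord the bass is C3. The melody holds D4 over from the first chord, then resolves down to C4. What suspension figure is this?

At the second chord the bass is C3. The suspended D4 lies a ninth above the bass; after resolving down by step to C4, the interval above the bass becomes an octave.
Suspension figures are named by those two intervals: 9–8.

9–8 suspension.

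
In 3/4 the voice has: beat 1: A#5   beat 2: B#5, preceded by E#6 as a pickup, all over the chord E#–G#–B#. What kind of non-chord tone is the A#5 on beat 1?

Appoggiatura.

The harmony at that moment is E# minor triad (E#, G#, B#); A#5 is not a chord tone.
It is approached by leap down from E#6 and left by step up to B#5.
Leap in, step out, metrically accented — an appoggiatura.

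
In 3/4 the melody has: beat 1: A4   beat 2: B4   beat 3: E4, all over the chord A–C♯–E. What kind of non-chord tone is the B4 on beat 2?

The harmony at that moment is A major triad (A, C♯, E); B4 is not a chord tone.
It is approached by step up from A4 and left by leap down to E4.
Step in, leap out, on a weak beat — an escape tone.

Escape tone.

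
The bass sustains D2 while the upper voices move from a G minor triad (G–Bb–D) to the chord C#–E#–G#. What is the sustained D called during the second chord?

The harmony at that moment is C# major triad (C#, E#, G#); D2 is not a chord tone.
It is held over (the same pitch as the preceding D2) and then sustained as the same pitch into the next harmony.
Sustained through a change of harmony — a pedal tone.

Pedal tone (pedal point).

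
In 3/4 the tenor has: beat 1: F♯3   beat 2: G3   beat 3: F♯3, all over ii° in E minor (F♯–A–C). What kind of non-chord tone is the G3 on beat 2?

The harmony at that moment is F♯ diminished triad (F♯, A, C); G3 is not a chord tone.
It is approached by step up from F♯3 and left by step down to F♯3.
Step away and step back to the same note — a neighbor tone (upper neighbor).

Upper neighbor tone.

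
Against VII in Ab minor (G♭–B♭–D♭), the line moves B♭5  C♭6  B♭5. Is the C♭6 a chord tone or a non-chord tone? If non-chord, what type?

The harmony at that moment is G♭ major triad (G♭, B♭, D♭); C♭6 is not a chord tone.
It is approached by step up from B♭5 and left by step down to B♭5.
Step away and step back to the same note — a neighbor tone (upper neighbor).

Non-chord tone — a neighbor tone.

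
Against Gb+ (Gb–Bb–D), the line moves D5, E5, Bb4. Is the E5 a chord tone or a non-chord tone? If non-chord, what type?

The harmony at that moment is Gb augmented triad (Gb, Bb, D); E5 is not a chord tone.
It is approached by step up from D5 and left by leap down to Bb4.
Step in, leap out — an escape tone.

Non-chord tone — an escape tone.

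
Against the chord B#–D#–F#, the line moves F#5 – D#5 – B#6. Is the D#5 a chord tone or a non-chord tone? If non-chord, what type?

Chord tone (the third of B# diminished triad).

B# diminished triad contains B#, D#, F#; D# is the third, so it is a chord tone.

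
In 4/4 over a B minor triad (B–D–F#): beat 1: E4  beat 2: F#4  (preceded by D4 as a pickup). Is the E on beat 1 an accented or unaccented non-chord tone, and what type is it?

Accented passing tone.

The harmony at that moment is B minor triad (B, D, F#); E4 is not a chord tone.
It is approached by step up from D4 and left by step up to F#4.
Step in, step out in the same direction — a passing tone.
It falls on the downbeat, so it is accented.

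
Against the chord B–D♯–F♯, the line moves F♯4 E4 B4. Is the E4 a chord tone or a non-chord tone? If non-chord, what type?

The harmony at that moment is B major triad (B, D♯, F♯); E4 is not a chord tone.
It is approached by step down from F♯4 and left by leap up to B4.
Step in, leap out — an escape tone.

Non-chord tone — an escape tone.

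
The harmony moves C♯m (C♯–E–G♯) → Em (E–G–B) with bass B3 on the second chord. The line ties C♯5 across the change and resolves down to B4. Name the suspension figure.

9–8 suspension.

At the second chord the bass is B3. The suspended C♯5 lies a ninth above the bass; after resolving down by step to B4, the interval above the bass becomes an octave.
Suspension figures are named by those two intervals: 9–8.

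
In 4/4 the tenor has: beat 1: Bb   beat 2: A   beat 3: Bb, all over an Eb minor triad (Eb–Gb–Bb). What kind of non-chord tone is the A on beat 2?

Lower neighbor tone.

The harmony at that moment is Eb minor triad (Eb, Gb, Bb); A is not a chord tone.
It is approached by step down from Bb and left by step up to Bb.
Step away and step back to the same note — a neighbor tone (lower neighbor).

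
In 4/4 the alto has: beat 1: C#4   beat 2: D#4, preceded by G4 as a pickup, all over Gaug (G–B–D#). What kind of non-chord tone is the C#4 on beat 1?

The harmony at that moment is G augmented triad (G, B, D#); C#4 is not a chord tone.
It is approached by leap down from G4 and left by step up to D#4.
Leap in, step out, metrically accented — an appoggiatura.

Appoggiatura.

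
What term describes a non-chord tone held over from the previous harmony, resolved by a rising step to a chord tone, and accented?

Retardation.

Approach: by preparation — the pitch is first a chord tone, then held (tied or repeated) while the harmony changes under it. Departure: up by step. Metric position: strong.
A prepared dissonance that resolves upward by step — a retardation. (The same figure resolving downward would be a suspension.)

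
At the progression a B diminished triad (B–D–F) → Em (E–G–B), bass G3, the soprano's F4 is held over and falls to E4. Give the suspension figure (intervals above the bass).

7–6 suspension.

At the second chord the bass is G3. The suspended F4 lies a seventh above the bass; after resolving down by step to E4, the interval above the bass becomes a sixth.
Suspension figures are named by those two intervals: 7–6.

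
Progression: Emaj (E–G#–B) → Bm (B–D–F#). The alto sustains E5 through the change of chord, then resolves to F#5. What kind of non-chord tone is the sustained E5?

The harmony at that moment is B minor triad (B, D, F#); E5 is not a chord tone.
It is held over (the same pitch as the preceding E5) and left by step up to F#5.
Held over from the previous chord and resolving up by step — a retardation.

E5 is a retardation.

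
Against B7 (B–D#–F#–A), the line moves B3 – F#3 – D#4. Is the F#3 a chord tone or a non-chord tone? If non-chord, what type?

Chord tone (the fifth of B dominant seventh chord).

B dominant seventh chord contains B, D#, F#, A; F# is the fifth, so it is a chord tone.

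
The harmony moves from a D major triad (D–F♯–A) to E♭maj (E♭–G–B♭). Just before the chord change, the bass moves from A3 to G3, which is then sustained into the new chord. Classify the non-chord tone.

G3 is an anticipation.

The harmony at that moment is D major triad (D, F♯, A); G3 is not a chord tone.
It is approached by step down from A3 and then sustained as the same pitch into the next harmony.
Arriving early and becoming a chord tone when the harmony changes — an anticipation.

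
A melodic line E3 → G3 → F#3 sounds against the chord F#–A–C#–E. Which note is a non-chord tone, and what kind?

The harmony at that moment is F# minor seventh chord (F#, A, C#, E); G3 is not a chord tone.
It is approached by leap up from E3 and left by step down to F#3.
Leap in, step out — an appoggiatura.

G3 is an appoggiatura.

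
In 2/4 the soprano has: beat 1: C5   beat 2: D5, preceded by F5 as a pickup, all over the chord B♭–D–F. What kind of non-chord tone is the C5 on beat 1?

Appoggiatura.

The harmony at that moment is B♭ major triad (B♭, D, F); C5 is not a chord tone.
It is approached by leap down from F5 and left by step up to D5.
Leap in, step out, metrically accented — an appoggiatura.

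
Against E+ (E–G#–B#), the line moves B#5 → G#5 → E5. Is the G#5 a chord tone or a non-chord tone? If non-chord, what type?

Chord tone (the third of E augmented triad).

E augmented triad contains E, G#, B#; G# is the third, so it is a chord tone.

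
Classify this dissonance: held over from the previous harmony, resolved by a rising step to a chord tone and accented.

Approach: by preparation — the pitch is first a chord tone, then held (tied or repeated) while the harmony changes under it. Departure: up by step. Metric position: strong.
A prepared dissonance that resolves upward by step — a retardation. (The same figure resolving downward would be a suspension.)

Retardation.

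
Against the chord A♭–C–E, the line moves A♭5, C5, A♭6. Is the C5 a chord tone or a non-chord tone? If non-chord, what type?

Chord tone (the third of Ab augmented triad).

Ab augmented triad contains A♭, C, E; C is the third, so it is a chord tone.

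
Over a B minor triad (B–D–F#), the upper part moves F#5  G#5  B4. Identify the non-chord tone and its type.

G#5 is an escape tone.

The harmony at that moment is B minor triad (B, D, F#); G#5 is not a chord tone.
It is approached by step up from F#5 and left by leap down to B4.
Step in, leap out — an escape tone.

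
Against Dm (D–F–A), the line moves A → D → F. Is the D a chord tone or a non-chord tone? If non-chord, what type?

Chord tone (the root of D minor triad).

D minor triad contains D, F, A; D is the root, so it is a chord tone.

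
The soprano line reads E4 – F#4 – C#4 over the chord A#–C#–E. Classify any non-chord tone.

The harmony at that moment is A# diminished triad (A#, C#, E); F#4 is not a chord tone.
It is approached by step up from E4 and left by leap down to C#4.
Step in, leap out — an escape tone.

F#4 is an escape tone.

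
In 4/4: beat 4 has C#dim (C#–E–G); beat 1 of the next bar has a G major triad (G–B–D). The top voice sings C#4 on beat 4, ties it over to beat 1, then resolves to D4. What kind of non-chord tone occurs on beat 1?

The harmony at that moment is G major triad (G, B, D); C#4 is not a chord tone.
It is held over (the same pitch as the preceding C#4) and left by step up to D4.
Held over from the previous chord and resolving up by step — a retardation.

Retardation.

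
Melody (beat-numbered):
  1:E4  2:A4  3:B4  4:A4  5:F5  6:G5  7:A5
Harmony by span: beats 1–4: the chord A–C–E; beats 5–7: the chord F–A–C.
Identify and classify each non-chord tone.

The harmony at that moment is A minor triad (A, C, E); B4 is not a chord tone.
It is approached by step up from A4 and left by step down to A4.
Step away and step back to the same note — a neighbor tone (upper neighbor).
The harmony at that moment is F major triad (F, A, C); G5 is not a chord tone.
It is approached by step up from F5 and left by step up to A5.
Step in, step out in the same direction — a passing tone.

B4 (beat 3) — neighbor tone; G5 (beat 6) — passing tone.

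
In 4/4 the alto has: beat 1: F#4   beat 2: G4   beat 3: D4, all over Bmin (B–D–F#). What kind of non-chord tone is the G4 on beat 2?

The harmony at that moment is B minor triad (B, D, F#); G4 is not a chord tone.
It is approached by step up from F#4 and left by leap down to D4.
Step in, leap out, on a weak beat — an escape tone.

Escape tone.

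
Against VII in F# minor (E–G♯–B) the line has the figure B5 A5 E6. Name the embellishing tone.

A5 is an escape tone.

The harmony at that moment is E major triad (E, G♯, B); A5 is not a chord tone.
It is approached by step down from B5 and left by leap up to E6.
Step in, leap out — an escape tone.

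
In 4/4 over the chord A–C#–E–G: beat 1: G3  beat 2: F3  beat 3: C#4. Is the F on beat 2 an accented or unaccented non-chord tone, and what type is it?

Unaccented escape tone.

The harmony at that moment is A dominant seventh chord (A, C#, E, G); F3 is not a chord tone.
It is approached by step down from G3 and left by leap up to C#4.
Step in, leap out — an escape tone.
It falls on a weak beat, so it is unaccented.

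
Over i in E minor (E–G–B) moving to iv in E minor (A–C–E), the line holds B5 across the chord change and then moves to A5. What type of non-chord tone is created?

The harmony at that moment is A minor triad (A, C, E); B5 is not a chord tone.
It is held over (the same pitch as the preceding B5) and left by step down to A5.
Held over from the previous chord and resolving down by step — a suspension.

B5 is a suspension.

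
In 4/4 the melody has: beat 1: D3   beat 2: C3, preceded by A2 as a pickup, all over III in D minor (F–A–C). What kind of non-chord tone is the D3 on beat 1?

Appoggiatura.

The harmony at that moment is F major triad (F, A, C); D3 is not a chord tone.
It is approached by leap up from A2 and left by step down to C3.
Leap in, step out, metrically accented — an appoggiatura.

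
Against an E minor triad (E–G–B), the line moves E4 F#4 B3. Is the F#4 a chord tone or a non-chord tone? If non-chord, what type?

The harmony at that moment is E minor triad (E, G, B); F#4 is not a chord tone.
It is approached by step up from E4 and left by leap down to B3.
Step in, leap out — an escape tone.

Non-chord tone — an escape tone.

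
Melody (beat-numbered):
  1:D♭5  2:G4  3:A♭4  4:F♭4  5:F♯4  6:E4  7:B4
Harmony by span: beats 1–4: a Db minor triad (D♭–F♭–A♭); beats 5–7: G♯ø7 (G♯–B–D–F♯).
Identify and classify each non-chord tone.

The harmony at that moment is D♭ minor triad (D♭, F♭, A♭); G4 is not a chord tone.
It is approached by leap down from D♭5 and left by step up to A♭4.
Leap in, step out — an appoggiatura.
The harmony at that moment is G♯ half-diminished seventh chord (G♯, B, D, F♯); E4 is not a chord tone.
It is approached by step down from F♯4 and left by leap up to B4.
Step in, leap out — an escape tone.

G4 (beat 2) — appoggiatura; E4 (beat 6) — escape tone.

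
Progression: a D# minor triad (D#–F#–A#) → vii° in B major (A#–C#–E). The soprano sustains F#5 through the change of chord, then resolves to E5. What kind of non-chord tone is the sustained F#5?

F#5 is a suspension.

The harmony at that moment is A# diminished triad (A#, C#, E); F#5 is not a chord tone.
It is held over (the same pitch as the preceding F#5) and left by step down to E5.
Held over from the previous chord and resolving down by step — a suspension.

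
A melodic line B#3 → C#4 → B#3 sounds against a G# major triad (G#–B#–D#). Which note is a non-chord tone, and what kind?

C#4 is a neighbor tone.

The harmony at that moment is G# major triad (G#, B#, D#); C#4 is not a chord tone.
It is approached by step up from B#3 and left by step down to B#3.
Step away and step back to the same note — a neighbor tone (upper neighbor).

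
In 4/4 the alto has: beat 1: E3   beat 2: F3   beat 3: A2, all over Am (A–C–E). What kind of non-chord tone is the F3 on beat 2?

The harmony at that moment is A minor triad (A, C, E); F3 is not a chord tone.
It is approached by step up from E3 and left by leap down to A2.
Step in, leap out, on a weak beat — an escape tone.

Escape tone.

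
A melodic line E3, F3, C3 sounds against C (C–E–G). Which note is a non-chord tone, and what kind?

The harmony at that moment is C major triad (C, E, G); F3 is not a chord tone.
It is approached by step up from E3 and left by leap down to C3.
Step in, leap out — an escape tone.

F3 is an escape tone.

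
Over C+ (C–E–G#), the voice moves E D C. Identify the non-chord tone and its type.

The harmony at that moment is C augmented triad (C, E, G#); D is not a chord tone.
It is approached by step down from E and left by step down to C.
Step in, step out in the same direction — a passing tone.

D is a passing tone.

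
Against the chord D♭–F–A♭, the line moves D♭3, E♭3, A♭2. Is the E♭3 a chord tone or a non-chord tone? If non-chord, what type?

The harmony at that moment is D♭ major triad (D♭, F, A♭); E♭3 is not a chord tone.
It is approached by step up from D♭3 and left by leap down to A♭2.
Step in, leap out — an escape tone.

Non-chord tone — an escape tone.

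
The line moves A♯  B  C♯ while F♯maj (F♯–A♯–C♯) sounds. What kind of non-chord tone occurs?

The harmony at that moment is F♯ major triad (F♯, A♯, C♯); B is not a chord tone.
It is approached by step up from A♯ and left by step up to C♯.
Step in, step out in the same direction — a passing tone.

B is a passing tone.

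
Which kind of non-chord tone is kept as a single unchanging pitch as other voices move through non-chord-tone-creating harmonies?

Pedal tone.

Approach: none. Departure: none — a single pitch is sustained while the chords change around it, passing through harmonies that do not contain it.
No melodic motion at all; the dissonance is created entirely by the moving harmonies against the stationary note — a pedal tone (pedal point).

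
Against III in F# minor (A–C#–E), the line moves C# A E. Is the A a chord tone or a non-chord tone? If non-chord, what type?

A major triad contains A, C#, E; A is the root, so it is a chord tone.

Chord tone (the root of A major triad).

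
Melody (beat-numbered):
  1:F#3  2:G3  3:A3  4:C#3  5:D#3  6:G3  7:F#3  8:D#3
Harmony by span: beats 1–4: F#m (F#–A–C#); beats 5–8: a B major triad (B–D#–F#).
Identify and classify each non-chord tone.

G3 (beat 2) — passing tone; G3 (beat 6) — appoggiatura.

The harmony at that moment is F# minor triad (F#, A, C#); G3 is not a chord tone.
It is approached by step up from F#3 and left by step up to A3.
Step in, step out in the same direction — a passing tone.
The harmony at that moment is B major triad (B, D#, F#); G3 is not a chord tone.
It is approached by leap up from D#3 and left by step down to F#3.
Leap in, step out — an appoggiatura.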